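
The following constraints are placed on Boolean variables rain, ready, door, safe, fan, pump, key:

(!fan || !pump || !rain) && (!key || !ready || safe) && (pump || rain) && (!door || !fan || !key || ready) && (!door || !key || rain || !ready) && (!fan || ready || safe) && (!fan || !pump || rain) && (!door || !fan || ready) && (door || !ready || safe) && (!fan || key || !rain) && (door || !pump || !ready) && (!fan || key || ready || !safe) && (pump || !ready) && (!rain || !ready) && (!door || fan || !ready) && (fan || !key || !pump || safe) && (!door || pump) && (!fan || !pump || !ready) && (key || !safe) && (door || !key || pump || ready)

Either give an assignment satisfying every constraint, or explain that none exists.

rain = True, ready = False, door = False, safe = False, fan = False, pump = False, key = False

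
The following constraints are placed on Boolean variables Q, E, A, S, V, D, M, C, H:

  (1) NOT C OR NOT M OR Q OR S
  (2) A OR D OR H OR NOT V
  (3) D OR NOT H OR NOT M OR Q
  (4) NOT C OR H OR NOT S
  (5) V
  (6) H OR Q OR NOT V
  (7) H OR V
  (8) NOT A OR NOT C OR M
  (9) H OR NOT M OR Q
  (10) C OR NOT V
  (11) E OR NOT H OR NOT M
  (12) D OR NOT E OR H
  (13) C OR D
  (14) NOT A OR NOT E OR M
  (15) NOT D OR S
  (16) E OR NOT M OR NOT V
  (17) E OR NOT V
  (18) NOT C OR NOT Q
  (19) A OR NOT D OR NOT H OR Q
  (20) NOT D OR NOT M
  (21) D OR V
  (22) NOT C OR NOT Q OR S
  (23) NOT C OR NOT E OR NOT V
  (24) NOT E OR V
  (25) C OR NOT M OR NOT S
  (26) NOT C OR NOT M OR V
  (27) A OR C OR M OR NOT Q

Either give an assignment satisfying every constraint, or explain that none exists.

Case V = True:
  (C OR NOT V) forces C = True.
  (E OR NOT V) forces E = True.
  Clause (NOT C OR NOT E OR NOT V) is falsified — contradiction.
Case V = False:
  Clause (V) is falsified — contradiction.
Both cases fail, so the formula is unsatisfiable.

UNSATISFIABLE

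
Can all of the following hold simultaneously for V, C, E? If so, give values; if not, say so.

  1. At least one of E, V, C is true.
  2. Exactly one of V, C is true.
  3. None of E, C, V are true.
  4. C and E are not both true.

No satisfying assignment exists.

Case V = True:
  Constraint (3) is violated (V=T) — contradiction.
Case V = False:
  (2) with V=F forces C = True.
  Constraint (3) is violated (C=T) — contradiction.
Both cases fail — unsatisfiable.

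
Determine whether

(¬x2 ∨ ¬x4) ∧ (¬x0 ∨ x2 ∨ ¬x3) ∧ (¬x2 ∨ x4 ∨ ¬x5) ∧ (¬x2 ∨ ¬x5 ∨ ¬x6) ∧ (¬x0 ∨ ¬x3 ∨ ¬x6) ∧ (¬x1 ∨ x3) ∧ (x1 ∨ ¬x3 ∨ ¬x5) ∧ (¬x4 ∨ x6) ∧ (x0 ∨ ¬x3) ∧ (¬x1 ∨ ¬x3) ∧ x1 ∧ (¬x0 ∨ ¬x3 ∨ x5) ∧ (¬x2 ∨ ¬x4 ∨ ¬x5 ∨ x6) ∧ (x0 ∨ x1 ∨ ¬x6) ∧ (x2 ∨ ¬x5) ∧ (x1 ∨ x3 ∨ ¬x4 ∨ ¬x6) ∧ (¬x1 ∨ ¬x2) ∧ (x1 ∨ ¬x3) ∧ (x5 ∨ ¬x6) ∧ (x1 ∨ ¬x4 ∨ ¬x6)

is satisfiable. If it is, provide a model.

Case x1 = True:
  (¬x1 ∨ x3) forces x3 = True.
  Clause (¬x1 ∨ ¬x3) is falsified — contradiction.
Case x1 = False:
  Clause (x1) is falsified — contradiction.
Both cases fail, so the formula is unsatisfiable.

UNSATISFIABLE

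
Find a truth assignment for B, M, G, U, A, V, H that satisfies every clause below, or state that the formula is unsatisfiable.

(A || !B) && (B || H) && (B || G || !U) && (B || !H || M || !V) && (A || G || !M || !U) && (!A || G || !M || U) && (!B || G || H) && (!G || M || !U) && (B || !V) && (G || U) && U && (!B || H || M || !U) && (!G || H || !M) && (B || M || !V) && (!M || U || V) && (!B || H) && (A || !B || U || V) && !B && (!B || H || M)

Unit clause (U) forces U = True.
Unit clause (!B) forces B = False.
In (B || H) only H is left, so H = True.
In (B || G || !U) only G is left, so G = True.
In (!G || M || !U) only M is left, so M = True.
In (B || !V) only !V is left, so V = False.
Set A = False.
All clauses satisfied.

B = False, M = True, G = True, U = True, A = False, V = False, H = True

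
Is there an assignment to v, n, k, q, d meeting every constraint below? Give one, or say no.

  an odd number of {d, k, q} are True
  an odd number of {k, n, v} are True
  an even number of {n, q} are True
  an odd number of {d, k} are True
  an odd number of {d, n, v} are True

Adding constraints 2, 4, 5 mod 2: every variable appears an even number of times on the left, so the left side is 0.
But the right sides sum to 1 (mod 2). 0 ≠ 1 — the system is inconsistent.

Unsatisfiable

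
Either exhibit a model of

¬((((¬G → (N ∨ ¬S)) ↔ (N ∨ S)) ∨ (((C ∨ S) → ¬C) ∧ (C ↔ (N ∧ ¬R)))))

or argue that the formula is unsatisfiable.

N = False, R = True, C = True, G = False, S = True

  ¬((((¬G → (N ∨ ¬S)) ↔ (N ∨ S)) ∨ (((C ∨ S) → ¬C) ∧ (C ↔ (N ∧ ¬R))))) = True
    ((¬G → (N ∨ ¬S)) ↔ (N ∨ S)) ∨ (((C ∨ S) → ¬C) ∧ (C ↔ (N ∧ ¬R))) = False
      (¬G → (N ∨ ¬S)) ↔ (N ∨ S) = False
        ¬G → (N ∨ ¬S) = False
          ¬G = True
          N ∨ ¬S = False
            ¬S = False
        N ∨ S = True
      ((C ∨ S) → ¬C) ∧ (C ↔ (N ∧ ¬R)) = False
        (C ∨ S) → ¬C = False
          C ∨ S = True
          ¬C = False
        C ↔ (N ∧ ¬R) = False
          N ∧ ¬R = False
            ¬R = False
The formula evaluates to True.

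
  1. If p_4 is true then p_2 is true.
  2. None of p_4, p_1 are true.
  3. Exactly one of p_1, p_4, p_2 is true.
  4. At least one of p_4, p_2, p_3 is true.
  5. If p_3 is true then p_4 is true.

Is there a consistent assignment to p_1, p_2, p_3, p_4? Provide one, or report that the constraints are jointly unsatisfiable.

p_1 = False, p_2 = True, p_3 = False, p_4 = False

  (1) p_4=F ⇒ p_2: vacuous ✓
  (2) {p_4, p_1}: 0 true — none ✓
  (3) {p_1, p_4, p_2}: 1 true — exactly one ✓
  (4) {p_4, p_2, p_3}: 1 true — at least one ✓
  (5) p_3=F ⇒ p_4: vacuous ✓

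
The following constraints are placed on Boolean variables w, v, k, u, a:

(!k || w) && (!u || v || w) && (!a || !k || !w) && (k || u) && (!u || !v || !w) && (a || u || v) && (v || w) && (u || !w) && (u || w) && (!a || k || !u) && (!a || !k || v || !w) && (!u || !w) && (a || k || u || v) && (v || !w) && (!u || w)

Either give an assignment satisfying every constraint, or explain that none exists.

Case w = True:
  (u || !w) forces u = True.
  Clause (!u || !w) is falsified — contradiction.
Case w = False:
  (!k || w) forces k = False.
  (k || u) forces u = True.
  Clause (!u || w) is falsified — contradiction.
Both cases fail, so the formula is unsatisfiable.

UNSATISFIABLE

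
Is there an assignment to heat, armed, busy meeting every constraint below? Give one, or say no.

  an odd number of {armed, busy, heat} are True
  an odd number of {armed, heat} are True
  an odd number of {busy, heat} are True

heat = True; armed = False; busy = False

{armed, busy, heat}: 1 true → odd ✓
{armed, heat}: 1 true → odd ✓
{busy, heat}: 1 true → odd ✓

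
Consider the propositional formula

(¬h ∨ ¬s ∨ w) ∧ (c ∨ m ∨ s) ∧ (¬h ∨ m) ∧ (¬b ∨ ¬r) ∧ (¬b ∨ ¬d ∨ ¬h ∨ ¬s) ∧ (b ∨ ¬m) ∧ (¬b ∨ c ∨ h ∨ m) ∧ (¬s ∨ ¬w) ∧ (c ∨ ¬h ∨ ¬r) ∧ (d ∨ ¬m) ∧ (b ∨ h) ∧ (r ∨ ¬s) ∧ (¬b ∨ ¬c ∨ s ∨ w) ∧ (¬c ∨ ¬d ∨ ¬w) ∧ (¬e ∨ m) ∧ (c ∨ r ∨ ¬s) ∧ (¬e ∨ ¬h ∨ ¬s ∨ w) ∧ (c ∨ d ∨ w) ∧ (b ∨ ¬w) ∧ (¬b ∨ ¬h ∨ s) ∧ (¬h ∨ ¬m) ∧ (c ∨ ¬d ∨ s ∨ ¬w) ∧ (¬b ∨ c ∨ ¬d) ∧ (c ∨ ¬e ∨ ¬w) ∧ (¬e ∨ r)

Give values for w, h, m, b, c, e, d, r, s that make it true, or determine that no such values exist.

w: True, h: False, m: False, b: True, c: True, e: False, d: False, r: False, s: False

Set w = True.
  then (¬s ∨ ¬w) forces s = False.
  then (b ∨ ¬w) forces b = True.
  then (¬b ∨ ¬h ∨ s) forces h = False.
  then (¬b ∨ ¬r) forces r = False.
  then (¬e ∨ r) forces e = False.
Try m = True:
  (d ∨ ¬m) forces d = True.
  (¬c ∨ ¬d ∨ ¬w) forces c = False.
  clause (c ∨ ¬d ∨ s ∨ ¬w) is falsified — backtrack.
So m = False.
  then (c ∨ m ∨ s) forces c = True.
  then (¬c ∨ ¬d ∨ ¬w) forces d = False.
All clauses satisfied.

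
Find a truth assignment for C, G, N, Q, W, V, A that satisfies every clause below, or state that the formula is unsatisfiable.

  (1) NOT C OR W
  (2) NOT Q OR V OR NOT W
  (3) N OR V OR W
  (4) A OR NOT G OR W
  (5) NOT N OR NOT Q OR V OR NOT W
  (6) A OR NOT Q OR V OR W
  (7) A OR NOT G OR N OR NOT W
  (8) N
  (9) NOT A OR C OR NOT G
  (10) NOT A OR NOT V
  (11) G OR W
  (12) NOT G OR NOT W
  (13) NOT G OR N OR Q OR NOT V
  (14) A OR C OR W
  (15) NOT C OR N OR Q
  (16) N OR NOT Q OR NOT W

C = True, G = False, N = True, Q = False, W = True, V = False, A = True

Unit clause (N) forces N = True.
Set C = True.
  then (NOT C OR W) forces W = True.
  then (NOT G OR NOT W) forces G = False.
Set Q = False.
Set V = False.
Set A = True.
All clauses satisfied.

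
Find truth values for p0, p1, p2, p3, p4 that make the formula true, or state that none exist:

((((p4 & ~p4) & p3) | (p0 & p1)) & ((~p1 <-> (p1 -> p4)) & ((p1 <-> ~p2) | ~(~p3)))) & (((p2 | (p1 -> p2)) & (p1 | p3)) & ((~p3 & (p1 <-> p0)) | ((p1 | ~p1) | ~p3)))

p0 = True; p1 = True; p2 = True; p3 = True; p4 = False

  (((p4 & ~p4) & p3) | (p0 & p1)) & ((~p1 <-> (p1 -> p4)) & ((p1 <-> ~p2) | ~(~p3))) = True
    ((p4 & ~p4) & p3) | (p0 & p1) = True
      (p4 & ~p4) & p3 = False
        p4 & ~p4 = False
          ~p4 = True
      p0 & p1 = True
    (~p1 <-> (p1 -> p4)) & ((p1 <-> ~p2) | ~(~p3)) = True
      ~p1 <-> (p1 -> p4) = True
        ~p1 = False
        p1 -> p4 = False
      (p1 <-> ~p2) | ~(~p3) = True
        p1 <-> ~p2 = False
          ~p2 = False
        ~(~p3) = True
          ~p3 = False
  ((p2 | (p1 -> p2)) & (p1 | p3)) & ((~p3 & (p1 <-> p0)) | ((p1 | ~p1) | ~p3)) = True
    (p2 | (p1 -> p2)) & (p1 | p3) = True
      p2 | (p1 -> p2) = True
        p1 -> p2 = True
      p1 | p3 = True
    (~p3 & (p1 <-> p0)) | ((p1 | ~p1) | ~p3) = True
      ~p3 & (p1 <-> p0) = False
        ~p3 = False
        p1 <-> p0 = True
      (p1 | ~p1) | ~p3 = True
        p1 | ~p1 = True
          ~p1 = False
        ~p3 = False
Both conjuncts True, so the formula holds.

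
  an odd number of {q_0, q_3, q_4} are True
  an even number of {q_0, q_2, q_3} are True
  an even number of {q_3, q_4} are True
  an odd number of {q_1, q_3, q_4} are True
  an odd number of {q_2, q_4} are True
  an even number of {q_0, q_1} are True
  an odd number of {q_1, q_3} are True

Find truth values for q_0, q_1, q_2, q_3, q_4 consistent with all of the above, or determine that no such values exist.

q_0 = True, q_1 = True, q_2 = True, q_3 = False, q_4 = False

{q_0, q_3, q_4}: 1 true → odd ✓
{q_0, q_2, q_3}: 2 true → even ✓
{q_3, q_4}: 0 true → even ✓
{q_1, q_3, q_4}: 1 true → odd ✓
{q_2, q_4}: 1 true → odd ✓
{q_0, q_1}: 2 true → even ✓
{q_1, q_3}: 1 true → odd ✓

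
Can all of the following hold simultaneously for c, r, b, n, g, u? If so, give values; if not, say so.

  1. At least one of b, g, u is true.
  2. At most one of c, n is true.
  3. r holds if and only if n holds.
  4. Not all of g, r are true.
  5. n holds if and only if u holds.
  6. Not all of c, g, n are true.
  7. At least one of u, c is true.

c: True, r: False, b: True, n: False, g: True, u: False

  (1) {b, g, u}: 2 true — at least one ✓
  (2) {c, n}: 1 true — at most one ✓
  (3) r=F, n=F — same ✓
  (4) {g, r}: 1/2 true — not all ✓
  (5) n=F, u=F — same ✓
  (6) {c, g, n}: 2/3 true — not all ✓
  (7) {u, c}: 1 true — at least one ✓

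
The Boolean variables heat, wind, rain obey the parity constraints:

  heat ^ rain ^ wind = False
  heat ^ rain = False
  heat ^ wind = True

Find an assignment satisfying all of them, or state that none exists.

heat = True, wind = False, rain = True

heat ^ rain ^ wind = T ^ T ^ F = False ✓
heat ^ rain = T ^ T = False ✓
heat ^ wind = T ^ F = True ✓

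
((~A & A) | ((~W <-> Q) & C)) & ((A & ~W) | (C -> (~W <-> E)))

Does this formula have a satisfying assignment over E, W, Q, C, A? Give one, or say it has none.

E = False; W = True; Q = False; C = True; A = False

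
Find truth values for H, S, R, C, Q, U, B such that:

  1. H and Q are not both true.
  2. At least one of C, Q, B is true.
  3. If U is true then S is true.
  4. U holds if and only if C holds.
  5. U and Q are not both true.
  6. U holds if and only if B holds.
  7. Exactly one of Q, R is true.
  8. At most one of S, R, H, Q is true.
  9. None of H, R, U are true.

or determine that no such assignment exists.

H = False; S = False; R = False; C = False; Q = True; U = False; B = False

  (1) H=F, Q=T — not both ✓
  (2) {C, Q, B}: 1 true — at least one ✓
  (3) U=F ⇒ S: vacuous ✓
  (4) U=F, C=F — same ✓
  (5) U=F, Q=T — not both ✓
  (6) U=F, B=F — same ✓
  (7) {Q, R}: 1 true — exactly one ✓
  (8) {S, R, H, Q}: 1 true — at most one ✓
  (9) {H, R, U}: 0 true — none ✓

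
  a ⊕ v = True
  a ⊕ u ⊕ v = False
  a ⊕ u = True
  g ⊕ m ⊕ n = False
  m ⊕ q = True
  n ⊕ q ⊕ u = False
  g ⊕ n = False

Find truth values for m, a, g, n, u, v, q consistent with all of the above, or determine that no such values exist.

m: False; a: False; g: False; n: False; u: True; v: True; q: True

a ⊕ v = F ⊕ T = True ✓
a ⊕ u ⊕ v = F ⊕ T ⊕ T = False ✓
a ⊕ u = F ⊕ T = True ✓
g ⊕ m ⊕ n = F ⊕ F ⊕ F = False ✓
m ⊕ q = F ⊕ T = True ✓
n ⊕ q ⊕ u = F ⊕ T ⊕ T = False ✓
g ⊕ n = F ⊕ F = False ✓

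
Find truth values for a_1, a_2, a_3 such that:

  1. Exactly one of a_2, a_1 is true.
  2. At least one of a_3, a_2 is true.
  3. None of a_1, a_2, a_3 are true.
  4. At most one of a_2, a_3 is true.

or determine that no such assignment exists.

Case a_1 = True:
  Constraint (3) is violated (a_1=T) — contradiction.
Case a_1 = False:
  (1) with a_1=F forces a_2 = True.
  Constraint (3) is violated (a_2=T) — contradiction.
Both cases fail — unsatisfiable.

Unsatisfiable — no assignment works.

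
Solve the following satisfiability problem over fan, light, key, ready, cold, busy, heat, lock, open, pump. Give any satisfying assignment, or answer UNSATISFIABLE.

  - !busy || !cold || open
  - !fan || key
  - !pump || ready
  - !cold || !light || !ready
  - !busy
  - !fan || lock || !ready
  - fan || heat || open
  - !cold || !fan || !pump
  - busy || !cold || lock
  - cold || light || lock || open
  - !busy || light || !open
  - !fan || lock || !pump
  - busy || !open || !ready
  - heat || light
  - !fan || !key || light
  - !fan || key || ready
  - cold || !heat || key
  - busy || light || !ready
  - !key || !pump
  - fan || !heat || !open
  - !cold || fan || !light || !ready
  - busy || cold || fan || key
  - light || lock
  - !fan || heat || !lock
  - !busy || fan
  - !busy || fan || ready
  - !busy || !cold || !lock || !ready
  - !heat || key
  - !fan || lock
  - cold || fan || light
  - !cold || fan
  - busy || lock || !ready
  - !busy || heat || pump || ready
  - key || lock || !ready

Unit clause (!busy) forces busy = False.
Set fan = False.
  then (!cold || fan) forces cold = False.
  then (busy || cold || fan || key) forces key = True.
  then (cold || fan || light) forces light = True.
  then (!key || !pump) forces pump = False.
Set ready = True.
  then (busy || !open || !ready) forces open = False.
  then (busy || lock || !ready) forces lock = True.
  then (fan || heat || open) forces heat = True.
All clauses satisfied.

fan = False; light = True; key = True; ready = True; cold = False; busy = False; heat = True; lock = True; open = False; pump = False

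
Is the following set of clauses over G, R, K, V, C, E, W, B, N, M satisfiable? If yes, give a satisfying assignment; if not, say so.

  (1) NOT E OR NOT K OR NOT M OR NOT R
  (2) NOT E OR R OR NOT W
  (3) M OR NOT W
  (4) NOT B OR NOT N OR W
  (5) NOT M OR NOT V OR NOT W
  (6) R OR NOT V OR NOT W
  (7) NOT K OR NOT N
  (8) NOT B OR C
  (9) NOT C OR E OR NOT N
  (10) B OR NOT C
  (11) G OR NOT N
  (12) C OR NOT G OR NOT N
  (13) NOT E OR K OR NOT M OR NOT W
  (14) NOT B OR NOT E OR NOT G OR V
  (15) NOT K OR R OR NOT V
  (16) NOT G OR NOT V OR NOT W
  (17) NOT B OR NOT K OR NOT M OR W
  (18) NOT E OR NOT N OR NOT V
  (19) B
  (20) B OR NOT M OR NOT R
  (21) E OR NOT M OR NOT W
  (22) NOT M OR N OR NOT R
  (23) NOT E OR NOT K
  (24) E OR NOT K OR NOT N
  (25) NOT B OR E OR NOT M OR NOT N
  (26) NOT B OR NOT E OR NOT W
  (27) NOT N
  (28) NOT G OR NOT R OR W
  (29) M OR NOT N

G = False, R = False, K = False, V = False, C = True, E = True, W = False, B = True, N = False, M = True

Unit clause (B) forces B = True.
Unit clause (NOT N) forces N = False.
In (NOT B OR C) only C is left, so C = True.
Set G = False.
Set R = False.
Set K = False.
Set V = False.
Set E = True.
  then (NOT E OR R OR NOT W) forces W = False.
Set M = True.
All clauses satisfied.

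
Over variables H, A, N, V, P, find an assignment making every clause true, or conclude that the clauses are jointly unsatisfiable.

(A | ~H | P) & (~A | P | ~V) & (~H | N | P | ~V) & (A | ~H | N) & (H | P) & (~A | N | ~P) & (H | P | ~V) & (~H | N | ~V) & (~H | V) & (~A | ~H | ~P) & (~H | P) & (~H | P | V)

H: False, A: False, N: False, V: False, P: True

Set H = False.
  then (H | P) forces P = True.
Set A = False.
Set N = False.
Set V = False.
All clauses satisfied.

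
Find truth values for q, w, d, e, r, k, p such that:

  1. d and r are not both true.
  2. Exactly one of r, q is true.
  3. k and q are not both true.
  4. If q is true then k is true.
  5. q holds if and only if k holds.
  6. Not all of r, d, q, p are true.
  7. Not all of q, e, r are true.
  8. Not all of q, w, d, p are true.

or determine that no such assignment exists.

q=F, w=T, d=F, e=T, r=T, k=F, p=T

  (1) d=F, r=T — not both ✓
  (2) {r, q}: 1 true — exactly one ✓
  (3) k=F, q=F — not both ✓
  (4) q=F ⇒ k: vacuous ✓
  (5) q=F, k=F — same ✓
  (6) {r, d, q, p}: 2/4 true — not all ✓
  (7) {q, e, r}: 2/3 true — not all ✓
  (8) {q, w, d, p}: 2/4 true — not all ✓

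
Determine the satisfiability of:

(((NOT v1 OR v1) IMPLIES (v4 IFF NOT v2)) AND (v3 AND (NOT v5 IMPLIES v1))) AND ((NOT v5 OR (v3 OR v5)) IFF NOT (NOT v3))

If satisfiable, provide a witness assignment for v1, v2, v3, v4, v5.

v1 = True, v2 = False, v3 = True, v4 = True, v5 = False

  ((NOT v1 OR v1) IMPLIES (v4 IFF NOT v2)) AND (v3 AND (NOT v5 IMPLIES v1)) = True
    (NOT v1 OR v1) IMPLIES (v4 IFF NOT v2) = True
      NOT v1 OR v1 = True
        NOT v1 = False
      v4 IFF NOT v2 = True
        NOT v2 = True
    v3 AND (NOT v5 IMPLIES v1) = True
      NOT v5 IMPLIES v1 = True
        NOT v5 = True
  (NOT v5 OR (v3 OR v5)) IFF NOT (NOT v3) = True
    NOT v5 OR (v3 OR v5) = True
      NOT v5 = True
      v3 OR v5 = True
    NOT (NOT v3) = True
      NOT v3 = False
Both conjuncts True, so the formula holds.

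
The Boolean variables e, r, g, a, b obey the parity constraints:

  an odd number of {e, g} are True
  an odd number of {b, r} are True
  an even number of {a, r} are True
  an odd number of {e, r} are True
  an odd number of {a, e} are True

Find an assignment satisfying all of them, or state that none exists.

e = True; r = False; g = False; a = False; b = True

{e, g}: 1 true → odd ✓
{b, r}: 1 true → odd ✓
{a, r}: 0 true → even ✓
{e, r}: 1 true → odd ✓
{a, e}: 1 true → odd ✓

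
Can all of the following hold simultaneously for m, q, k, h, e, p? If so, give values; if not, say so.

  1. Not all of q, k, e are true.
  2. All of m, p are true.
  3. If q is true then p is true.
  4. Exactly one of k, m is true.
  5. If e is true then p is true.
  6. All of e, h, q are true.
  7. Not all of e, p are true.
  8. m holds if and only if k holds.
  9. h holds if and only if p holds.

Case k = True:
  (2) forces m = True.
  Constraint (4) is violated (k=T, m=T) — contradiction.
Case k = False:
  (2) forces m = True.
  Constraint (8) is violated (m=T, k=F) — contradiction.
Both cases fail — unsatisfiable.

Unsatisfiable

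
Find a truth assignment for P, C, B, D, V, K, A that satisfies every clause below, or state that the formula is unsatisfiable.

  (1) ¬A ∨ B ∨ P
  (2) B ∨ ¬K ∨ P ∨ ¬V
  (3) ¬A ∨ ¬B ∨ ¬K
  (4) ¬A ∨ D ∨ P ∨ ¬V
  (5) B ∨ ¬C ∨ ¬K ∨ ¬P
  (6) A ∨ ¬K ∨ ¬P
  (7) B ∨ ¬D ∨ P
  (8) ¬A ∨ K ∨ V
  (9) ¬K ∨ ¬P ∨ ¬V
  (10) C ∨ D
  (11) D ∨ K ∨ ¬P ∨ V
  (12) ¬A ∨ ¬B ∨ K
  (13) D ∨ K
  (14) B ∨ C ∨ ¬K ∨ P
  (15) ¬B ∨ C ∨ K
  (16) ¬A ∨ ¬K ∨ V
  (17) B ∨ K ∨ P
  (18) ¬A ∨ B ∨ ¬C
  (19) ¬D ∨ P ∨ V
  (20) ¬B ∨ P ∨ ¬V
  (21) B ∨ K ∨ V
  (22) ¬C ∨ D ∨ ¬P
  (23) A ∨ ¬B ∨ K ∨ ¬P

P=T, C=F, B=F, D=T, V=T, K=F, A=T

Set P = True.
Set C = False.
  then (C ∨ D) forces D = True.
Try B = True:
  (¬B ∨ C ∨ K) forces K = True.
  (¬A ∨ ¬B ∨ ¬K) forces A = False.
  clause (A ∨ ¬K ∨ ¬P) is falsified — backtrack.
So B = False.
Try V = False:
  (B ∨ K ∨ V) forces K = True.
  (A ∨ ¬K ∨ ¬P) forces A = True.
  clause (¬A ∨ ¬K ∨ V) is falsified — backtrack.
So V = True.
  then (¬K ∨ ¬P ∨ ¬V) forces K = False.
Set A = True.
All clauses satisfied.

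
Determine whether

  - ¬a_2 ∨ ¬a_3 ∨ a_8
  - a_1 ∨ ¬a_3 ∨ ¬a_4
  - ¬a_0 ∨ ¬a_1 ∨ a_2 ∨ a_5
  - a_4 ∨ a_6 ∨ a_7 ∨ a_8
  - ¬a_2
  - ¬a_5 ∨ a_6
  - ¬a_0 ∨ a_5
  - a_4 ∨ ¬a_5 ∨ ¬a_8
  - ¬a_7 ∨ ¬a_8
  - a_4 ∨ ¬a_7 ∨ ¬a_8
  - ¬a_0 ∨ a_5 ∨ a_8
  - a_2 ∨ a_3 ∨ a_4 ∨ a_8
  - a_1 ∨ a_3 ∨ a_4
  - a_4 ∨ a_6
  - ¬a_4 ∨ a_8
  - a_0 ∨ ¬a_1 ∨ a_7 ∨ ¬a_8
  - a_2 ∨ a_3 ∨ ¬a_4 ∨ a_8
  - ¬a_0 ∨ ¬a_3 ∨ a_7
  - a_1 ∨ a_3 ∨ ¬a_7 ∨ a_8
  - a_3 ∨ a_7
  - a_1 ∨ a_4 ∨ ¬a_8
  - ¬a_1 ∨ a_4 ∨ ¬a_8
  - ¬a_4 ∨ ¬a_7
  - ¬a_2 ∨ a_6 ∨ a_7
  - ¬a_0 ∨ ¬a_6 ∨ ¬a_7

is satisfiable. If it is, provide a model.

a_0=F, a_1=T, a_2=F, a_3=T, a_4=F, a_5=T, a_6=T, a_7=F, a_8=F

Unit clause (¬a_2) forces a_2 = False.
Set a_0 = False.
Set a_1 = True.
Try a_3 = False:
  (a_3 ∨ a_7) forces a_7 = True.
  (¬a_7 ∨ ¬a_8) forces a_8 = False.
  (a_2 ∨ a_3 ∨ a_4 ∨ a_8) forces a_4 = True.
  clause (¬a_4 ∨ a_8) is falsified — backtrack.
So a_3 = True.
Try a_4 = True:
  (¬a_4 ∨ a_8) forces a_8 = True.
  (¬a_7 ∨ ¬a_8) forces a_7 = False.
  clause (a_0 ∨ ¬a_1 ∨ a_7 ∨ ¬a_8) is falsified — backtrack.
So a_4 = False.
  then (a_4 ∨ a_6) forces a_6 = True.
  then (¬a_1 ∨ a_4 ∨ ¬a_8) forces a_8 = False.
Set a_5 = True.
Set a_7 = False.
All clauses satisfied.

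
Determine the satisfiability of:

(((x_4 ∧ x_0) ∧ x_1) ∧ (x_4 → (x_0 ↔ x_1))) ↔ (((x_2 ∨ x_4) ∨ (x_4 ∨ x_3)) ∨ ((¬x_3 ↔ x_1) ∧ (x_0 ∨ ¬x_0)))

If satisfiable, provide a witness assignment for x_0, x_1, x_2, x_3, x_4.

x_0 = False, x_1 = False, x_2 = False, x_3 = False, x_4 = False

  (((x_4 ∧ x_0) ∧ x_1) ∧ (x_4 → (x_0 ↔ x_1))) ↔ (((x_2 ∨ x_4) ∨ (x_4 ∨ x_3)) ∨ ((¬x_3 ↔ x_1) ∧ (x_0 ∨ ¬x_0))) = True
    ((x_4 ∧ x_0) ∧ x_1) ∧ (x_4 → (x_0 ↔ x_1)) = False
      (x_4 ∧ x_0) ∧ x_1 = False
        x_4 ∧ x_0 = False
      x_4 → (x_0 ↔ x_1) = True
        x_0 ↔ x_1 = True
    ((x_2 ∨ x_4) ∨ (x_4 ∨ x_3)) ∨ ((¬x_3 ↔ x_1) ∧ (x_0 ∨ ¬x_0)) = False
      (x_2 ∨ x_4) ∨ (x_4 ∨ x_3) = False
        x_2 ∨ x_4 = False
        x_4 ∨ x_3 = False
      (¬x_3 ↔ x_1) ∧ (x_0 ∨ ¬x_0) = False
        ¬x_3 ↔ x_1 = False
          ¬x_3 = True
        x_0 ∨ ¬x_0 = True
          ¬x_0 = True
The formula evaluates to True.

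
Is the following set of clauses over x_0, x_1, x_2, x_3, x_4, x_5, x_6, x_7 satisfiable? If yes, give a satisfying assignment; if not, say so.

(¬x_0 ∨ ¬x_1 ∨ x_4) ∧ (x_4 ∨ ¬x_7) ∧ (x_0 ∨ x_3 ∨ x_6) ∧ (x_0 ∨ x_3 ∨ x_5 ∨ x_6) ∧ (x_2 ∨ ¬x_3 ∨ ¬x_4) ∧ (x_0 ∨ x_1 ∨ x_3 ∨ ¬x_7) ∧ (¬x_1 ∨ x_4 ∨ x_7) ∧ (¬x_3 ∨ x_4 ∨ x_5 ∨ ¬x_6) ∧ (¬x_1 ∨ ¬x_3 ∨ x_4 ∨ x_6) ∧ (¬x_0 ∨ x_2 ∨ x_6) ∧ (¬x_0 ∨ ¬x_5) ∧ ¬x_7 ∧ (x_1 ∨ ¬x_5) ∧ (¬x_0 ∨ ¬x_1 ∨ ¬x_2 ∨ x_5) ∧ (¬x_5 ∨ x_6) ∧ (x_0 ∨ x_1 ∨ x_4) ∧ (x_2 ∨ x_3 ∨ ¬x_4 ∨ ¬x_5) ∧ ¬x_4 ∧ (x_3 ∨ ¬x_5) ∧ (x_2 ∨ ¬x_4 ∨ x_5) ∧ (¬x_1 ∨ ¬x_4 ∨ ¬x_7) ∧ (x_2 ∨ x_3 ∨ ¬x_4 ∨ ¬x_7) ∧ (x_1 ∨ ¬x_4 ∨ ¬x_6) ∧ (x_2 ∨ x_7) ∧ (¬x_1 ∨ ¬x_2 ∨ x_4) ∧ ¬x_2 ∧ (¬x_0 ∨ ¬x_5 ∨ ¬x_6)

Case x_2 = True:
  Clause (¬x_2) is falsified — contradiction.
Case x_2 = False:
  (¬x_7) forces x_7 = False.
  Clause (x_2 ∨ x_7) is falsified — contradiction.
Both cases fail, so the formula is unsatisfiable.

Unsatisfiable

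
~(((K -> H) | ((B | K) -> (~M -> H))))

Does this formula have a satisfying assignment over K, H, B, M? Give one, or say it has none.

K = True, H = False, B = False, M = False

  ~(((K -> H) | ((B | K) -> (~M -> H)))) = True
    (K -> H) | ((B | K) -> (~M -> H)) = False
      K -> H = False
      (B | K) -> (~M -> H) = False
        B | K = True
        ~M -> H = False
          ~M = True
The formula evaluates to True.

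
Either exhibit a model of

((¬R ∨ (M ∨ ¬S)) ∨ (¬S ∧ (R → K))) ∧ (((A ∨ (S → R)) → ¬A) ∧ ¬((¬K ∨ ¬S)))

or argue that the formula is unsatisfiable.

S = True, K = True, R = True, A = False, M = True

  (¬R ∨ (M ∨ ¬S)) ∨ (¬S ∧ (R → K)) = True
    ¬R ∨ (M ∨ ¬S) = True
      ¬R = False
      M ∨ ¬S = True
        ¬S = False
    ¬S ∧ (R → K) = False
      ¬S = False
      R → K = True
  ((A ∨ (S → R)) → ¬A) ∧ ¬((¬K ∨ ¬S)) = True
    (A ∨ (S → R)) → ¬A = True
      A ∨ (S → R) = True
        S → R = True
      ¬A = True
    ¬((¬K ∨ ¬S)) = True
      ¬K ∨ ¬S = False
        ¬K = False
        ¬S = False
Both conjuncts True, so the formula holds.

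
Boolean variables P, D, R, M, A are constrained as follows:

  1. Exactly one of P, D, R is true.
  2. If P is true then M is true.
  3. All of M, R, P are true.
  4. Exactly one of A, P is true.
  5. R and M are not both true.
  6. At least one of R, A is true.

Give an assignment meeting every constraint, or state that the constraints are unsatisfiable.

Case M = True:
  (3) forces R = True.
  Constraint (5) is violated (R=T, M=T) — contradiction.
Case M = False:
  Constraint (3) is violated (M=F) — contradiction.
Both cases fail — unsatisfiable.

The formula is unsatisfiable.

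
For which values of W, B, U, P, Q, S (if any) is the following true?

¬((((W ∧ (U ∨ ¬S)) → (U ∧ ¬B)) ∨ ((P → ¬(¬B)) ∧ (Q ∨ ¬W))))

W = True, B = True, U = False, P = False, Q = False, S = False

  ¬((((W ∧ (U ∨ ¬S)) → (U ∧ ¬B)) ∨ ((P → ¬(¬B)) ∧ (Q ∨ ¬W)))) = True
    ((W ∧ (U ∨ ¬S)) → (U ∧ ¬B)) ∨ ((P → ¬(¬B)) ∧ (Q ∨ ¬W)) = False
      (W ∧ (U ∨ ¬S)) → (U ∧ ¬B) = False
        W ∧ (U ∨ ¬S) = True
          U ∨ ¬S = True
            ¬S = True
        U ∧ ¬B = False
          ¬B = False
      (P → ¬(¬B)) ∧ (Q ∨ ¬W) = False
        P → ¬(¬B) = True
          ¬(¬B) = True
            ¬B = False
        Q ∨ ¬W = False
          ¬W = False
The formula evaluates to True.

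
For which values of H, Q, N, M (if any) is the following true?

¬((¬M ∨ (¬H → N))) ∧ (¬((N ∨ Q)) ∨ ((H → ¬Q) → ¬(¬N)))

H = False, Q = False, N = False, M = True

  ¬((¬M ∨ (¬H → N))) = True
    ¬M ∨ (¬H → N) = False
      ¬M = False
      ¬H → N = False
        ¬H = True
  ¬((N ∨ Q)) ∨ ((H → ¬Q) → ¬(¬N)) = True
    ¬((N ∨ Q)) = True
      N ∨ Q = False
    (H → ¬Q) → ¬(¬N) = False
      H → ¬Q = True
        ¬Q = True
      ¬(¬N) = False
        ¬N = True
Both conjuncts True, so the formula holds.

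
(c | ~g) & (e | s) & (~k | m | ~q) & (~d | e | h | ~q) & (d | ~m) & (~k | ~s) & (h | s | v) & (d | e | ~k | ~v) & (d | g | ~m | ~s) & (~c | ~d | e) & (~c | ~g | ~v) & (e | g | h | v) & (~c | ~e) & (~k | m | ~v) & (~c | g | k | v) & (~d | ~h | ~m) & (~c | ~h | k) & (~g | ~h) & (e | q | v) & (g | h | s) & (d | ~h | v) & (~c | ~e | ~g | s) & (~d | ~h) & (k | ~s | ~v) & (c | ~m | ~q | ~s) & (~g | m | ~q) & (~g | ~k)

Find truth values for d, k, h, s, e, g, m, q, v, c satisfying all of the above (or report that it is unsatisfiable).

d = True, k = False, h = False, s = True, e = True, g = False, m = True, q = False, v = False, c = False

Set d = True.
  then (~d | ~h) forces h = False.
Set k = False.
Try s = False:
  (e | s) forces e = True.
  (h | s | v) forces v = True.
  (~c | ~e) forces c = False.
  (c | ~g) forces g = False.
  clause (g | h | s) is falsified — backtrack.
So s = True.
  then (k | ~s | ~v) forces v = False.
Set e = True.
  then (~c | ~e) forces c = False.
  then (c | ~g) forces g = False.
Set m = True.
  then (c | ~m | ~q | ~s) forces q = False.
All clauses satisfied.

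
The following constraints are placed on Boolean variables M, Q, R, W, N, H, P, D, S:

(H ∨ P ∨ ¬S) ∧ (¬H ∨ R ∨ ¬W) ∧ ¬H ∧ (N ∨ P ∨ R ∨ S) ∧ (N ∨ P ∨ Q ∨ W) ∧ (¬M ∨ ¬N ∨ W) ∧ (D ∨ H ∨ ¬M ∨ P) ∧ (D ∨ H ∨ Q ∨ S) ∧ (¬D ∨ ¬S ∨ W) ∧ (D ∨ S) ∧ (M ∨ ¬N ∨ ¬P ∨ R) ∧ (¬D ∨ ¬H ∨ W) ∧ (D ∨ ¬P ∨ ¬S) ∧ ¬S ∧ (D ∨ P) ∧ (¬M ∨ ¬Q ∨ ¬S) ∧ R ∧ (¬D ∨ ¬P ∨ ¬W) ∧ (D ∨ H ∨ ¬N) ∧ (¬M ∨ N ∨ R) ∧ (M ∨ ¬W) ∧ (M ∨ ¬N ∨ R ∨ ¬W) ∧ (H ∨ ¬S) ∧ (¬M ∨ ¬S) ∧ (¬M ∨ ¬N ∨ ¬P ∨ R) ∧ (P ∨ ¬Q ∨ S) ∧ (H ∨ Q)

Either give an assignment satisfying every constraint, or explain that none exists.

M = True, Q = True, R = True, W = False, N = False, H = False, P = True, D = True, S = False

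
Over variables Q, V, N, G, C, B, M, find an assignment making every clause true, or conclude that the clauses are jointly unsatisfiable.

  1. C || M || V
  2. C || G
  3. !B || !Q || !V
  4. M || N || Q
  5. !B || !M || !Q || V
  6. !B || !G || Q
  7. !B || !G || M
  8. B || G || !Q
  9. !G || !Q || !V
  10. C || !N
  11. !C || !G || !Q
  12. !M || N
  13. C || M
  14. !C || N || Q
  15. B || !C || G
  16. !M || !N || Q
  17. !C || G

Q=F; V=T; N=T; G=T; C=T; B=F; M=F

Set Q = False.
Set V = True.
Try N = False:
  (M || N || Q) forces M = True.
  clause (!M || N) is falsified — backtrack.
So N = True.
  then (C || !N) forces C = True.
  then (!M || !N || Q) forces M = False.
  then (!C || G) forces G = True.
  then (!B || !G || Q) forces B = False.
All clauses satisfied.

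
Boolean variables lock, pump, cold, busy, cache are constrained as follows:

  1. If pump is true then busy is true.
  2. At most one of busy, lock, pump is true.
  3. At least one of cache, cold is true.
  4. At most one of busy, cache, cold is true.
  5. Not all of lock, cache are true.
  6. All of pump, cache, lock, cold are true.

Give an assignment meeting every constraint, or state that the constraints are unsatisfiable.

Unsatisfiable — no assignment works.

Case pump = True:
  (1) with pump=T forces busy = True.
  Constraint (2) is violated (busy=T, pump=T) — contradiction.
Case pump = False:
  Constraint (6) is violated (pump=F) — contradiction.
Both cases fail — unsatisfiable.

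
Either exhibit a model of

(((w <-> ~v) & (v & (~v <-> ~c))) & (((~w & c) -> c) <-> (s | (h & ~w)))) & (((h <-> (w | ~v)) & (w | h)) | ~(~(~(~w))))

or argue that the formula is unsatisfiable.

UNSATISFIABLE

Case v = True: the formula simplifies to ((~w & c) & (((~w & c) -> c) <-> (s | (h & ~w)))) & (((h <-> w) & (w | h)) | ~(~(~(~w)))).
  w = True: the conjunct ~w is False.
  w = False: simplifies to (c & ((c -> c) <-> (s | h))) & (~h & h).
    h = True: the conjunct ~h is False.
    h = False: the conjunct h is False.
Case v = False: the conjunct v is False.
Both cases fail — unsatisfiable.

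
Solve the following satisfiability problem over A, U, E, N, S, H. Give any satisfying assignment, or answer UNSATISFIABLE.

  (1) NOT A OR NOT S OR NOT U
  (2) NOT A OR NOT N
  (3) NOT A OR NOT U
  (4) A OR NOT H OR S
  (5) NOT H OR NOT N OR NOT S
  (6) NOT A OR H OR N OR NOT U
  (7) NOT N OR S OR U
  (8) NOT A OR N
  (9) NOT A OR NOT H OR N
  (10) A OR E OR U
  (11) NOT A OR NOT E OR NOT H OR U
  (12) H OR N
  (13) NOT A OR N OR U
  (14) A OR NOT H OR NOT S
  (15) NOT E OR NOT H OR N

Try A = True:
  (NOT A OR NOT N) forces N = False.
  clause (NOT A OR N) is falsified — backtrack.
So A = False.
Set U = True.
Set E = False.
Set N = True.
Set S = True.
  then (NOT H OR NOT N OR NOT S) forces H = False.
All clauses satisfied.

A = False, U = True, E = False, N = True, S = True, H = False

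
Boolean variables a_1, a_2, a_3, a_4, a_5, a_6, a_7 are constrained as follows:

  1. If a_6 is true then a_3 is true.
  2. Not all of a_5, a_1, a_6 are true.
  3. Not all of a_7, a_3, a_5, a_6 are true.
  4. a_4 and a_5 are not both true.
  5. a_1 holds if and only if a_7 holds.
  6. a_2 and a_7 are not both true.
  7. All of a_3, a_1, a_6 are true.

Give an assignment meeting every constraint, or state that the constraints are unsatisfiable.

a_1=T, a_2=F, a_3=T, a_4=F, a_5=F, a_6=T, a_7=T

  (1) a_6=T ⇒ a_3: T ✓
  (2) {a_5, a_1, a_6}: 2/3 true — not all ✓
  (3) {a_7, a_3, a_5, a_6}: 3/4 true — not all ✓
  (4) a_4=F, a_5=F — not both ✓
  (5) a_1=T, a_7=T — same ✓
  (6) a_2=F, a_7=T — not both ✓
  (7) {a_3, a_1, a_6}: all 3 true ✓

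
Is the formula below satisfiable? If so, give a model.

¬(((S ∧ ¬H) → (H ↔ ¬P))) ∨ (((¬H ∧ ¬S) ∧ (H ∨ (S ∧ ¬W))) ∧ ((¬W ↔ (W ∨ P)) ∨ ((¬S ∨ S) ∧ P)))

H = False; W = True; P = False; S = True

  ¬(((S ∧ ¬H) → (H ↔ ¬P))) ∨ (((¬H ∧ ¬S) ∧ (H ∨ (S ∧ ¬W))) ∧ ((¬W ↔ (W ∨ P)) ∨ ((¬S ∨ S) ∧ P))) = True
    ¬(((S ∧ ¬H) → (H ↔ ¬P))) = True
      (S ∧ ¬H) → (H ↔ ¬P) = False
        S ∧ ¬H = True
          ¬H = True
        H ↔ ¬P = False
          ¬P = True
    ((¬H ∧ ¬S) ∧ (H ∨ (S ∧ ¬W))) ∧ ((¬W ↔ (W ∨ P)) ∨ ((¬S ∨ S) ∧ P)) = False
      (¬H ∧ ¬S) ∧ (H ∨ (S ∧ ¬W)) = False
        ¬H ∧ ¬S = False
          ¬H = True
          ¬S = False
        H ∨ (S ∧ ¬W) = False
          S ∧ ¬W = False
            ¬W = False
      (¬W ↔ (W ∨ P)) ∨ ((¬S ∨ S) ∧ P) = False
        ¬W ↔ (W ∨ P) = False
          ¬W = False
          W ∨ P = True
        (¬S ∨ S) ∧ P = False
          ¬S ∨ S = True
            ¬S = False
The formula evaluates to True.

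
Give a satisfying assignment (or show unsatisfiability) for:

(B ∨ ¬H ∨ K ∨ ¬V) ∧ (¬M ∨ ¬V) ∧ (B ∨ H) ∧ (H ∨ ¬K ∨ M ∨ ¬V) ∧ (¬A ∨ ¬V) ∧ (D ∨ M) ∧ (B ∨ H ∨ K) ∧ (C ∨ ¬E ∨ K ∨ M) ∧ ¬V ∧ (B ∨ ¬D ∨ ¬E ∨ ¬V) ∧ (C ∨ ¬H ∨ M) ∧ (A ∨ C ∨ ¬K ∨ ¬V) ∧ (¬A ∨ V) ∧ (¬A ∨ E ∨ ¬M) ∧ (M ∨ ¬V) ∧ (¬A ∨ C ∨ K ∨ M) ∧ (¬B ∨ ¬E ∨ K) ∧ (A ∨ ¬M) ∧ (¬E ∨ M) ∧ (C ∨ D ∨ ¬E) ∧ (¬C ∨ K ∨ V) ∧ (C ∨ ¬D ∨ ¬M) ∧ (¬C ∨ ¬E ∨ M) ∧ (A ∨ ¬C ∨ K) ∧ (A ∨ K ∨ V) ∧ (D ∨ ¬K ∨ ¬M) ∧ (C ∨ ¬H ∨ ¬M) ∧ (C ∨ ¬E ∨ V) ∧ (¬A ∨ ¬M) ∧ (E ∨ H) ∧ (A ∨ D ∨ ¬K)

Unit clause (¬V) forces V = False.
In (¬A ∨ V) only ¬A is left, so A = False.
In (A ∨ ¬M) only ¬M is left, so M = False.
In (¬E ∨ M) only ¬E is left, so E = False.
In (A ∨ K ∨ V) only K is left, so K = True.
In (E ∨ H) only H is left, so H = True.
In (A ∨ D ∨ ¬K) only D is left, so D = True.
In (C ∨ ¬H ∨ M) only C is left, so C = True.
Set B = False.
All clauses satisfied.

K = True; A = False; E = False; H = True; V = False; B = False; M = False; D = True; C = True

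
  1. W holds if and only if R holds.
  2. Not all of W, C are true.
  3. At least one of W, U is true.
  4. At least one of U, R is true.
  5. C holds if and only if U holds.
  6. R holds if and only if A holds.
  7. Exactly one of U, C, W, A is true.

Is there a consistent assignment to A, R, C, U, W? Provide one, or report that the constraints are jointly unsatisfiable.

The formula is unsatisfiable.

Case U = True:
  (5) with U=T forces C = True.
  Constraint (7) is violated (U=T, C=T) — contradiction.
Case U = False:
  (3) with U=F forces W = True.
  (1) with W=T forces R = True.
  (2) with W=T forces C = False.
  (6) with R=T forces A = True.
  Constraint (7) is violated (W=T, A=T) — contradiction.
Both cases fail — unsatisfiable.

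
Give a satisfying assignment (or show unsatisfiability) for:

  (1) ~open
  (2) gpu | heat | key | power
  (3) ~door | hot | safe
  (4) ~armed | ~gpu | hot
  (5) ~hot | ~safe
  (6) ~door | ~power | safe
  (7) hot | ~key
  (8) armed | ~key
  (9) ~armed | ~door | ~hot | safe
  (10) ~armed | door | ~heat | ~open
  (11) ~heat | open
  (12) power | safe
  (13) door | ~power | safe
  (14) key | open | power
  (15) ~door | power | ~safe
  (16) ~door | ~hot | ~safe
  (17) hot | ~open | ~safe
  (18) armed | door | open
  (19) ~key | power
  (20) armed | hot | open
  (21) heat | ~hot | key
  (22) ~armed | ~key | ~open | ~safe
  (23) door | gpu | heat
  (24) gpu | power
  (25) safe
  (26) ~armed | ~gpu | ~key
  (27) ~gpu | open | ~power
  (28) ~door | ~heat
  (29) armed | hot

heat=F; power=T; safe=T; open=F; gpu=F; key=F; hot=F; armed=T; door=T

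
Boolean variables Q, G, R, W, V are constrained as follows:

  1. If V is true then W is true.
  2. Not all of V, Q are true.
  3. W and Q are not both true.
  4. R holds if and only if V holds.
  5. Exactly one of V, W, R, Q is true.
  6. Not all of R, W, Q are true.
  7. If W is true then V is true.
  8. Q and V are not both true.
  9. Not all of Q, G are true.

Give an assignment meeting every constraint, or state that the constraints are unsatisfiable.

Q: True, G: False, R: False, W: False, V: False

  (1) V=F ⇒ W: vacuous ✓
  (2) {V, Q}: 1/2 true — not all ✓
  (3) W=F, Q=T — not both ✓
  (4) R=F, V=F — same ✓
  (5) {V, W, R, Q}: 1 true — exactly one ✓
  (6) {R, W, Q}: 1/3 true — not all ✓
  (7) W=F ⇒ V: vacuous ✓
  (8) Q=T, V=F — not both ✓
  (9) {Q, G}: 1/2 true — not all ✓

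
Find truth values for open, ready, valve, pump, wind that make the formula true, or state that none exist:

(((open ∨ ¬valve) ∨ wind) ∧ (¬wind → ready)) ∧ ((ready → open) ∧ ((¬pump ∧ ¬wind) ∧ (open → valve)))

open=T, ready=T, valve=T, pump=F, wind=F

  ((open ∨ ¬valve) ∨ wind) ∧ (¬wind → ready) = True
    (open ∨ ¬valve) ∨ wind = True
      open ∨ ¬valve = True
        ¬valve = False
    ¬wind → ready = True
      ¬wind = True
  (ready → open) ∧ ((¬pump ∧ ¬wind) ∧ (open → valve)) = True
    ready → open = True
    (¬pump ∧ ¬wind) ∧ (open → valve) = True
      ¬pump ∧ ¬wind = True
        ¬pump = True
        ¬wind = True
      open → valve = True
Both conjuncts True, so the formula holds.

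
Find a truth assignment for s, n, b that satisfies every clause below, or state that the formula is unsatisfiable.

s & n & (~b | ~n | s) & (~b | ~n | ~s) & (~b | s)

Unit clause (s) forces s = True.
Unit clause (n) forces n = True.
In (~b | ~n | ~s) only ~b is left, so b = False.
Check each clause:
  (s): s holds.
  (n): n holds.
  (~b | ~n | s): ~b holds.
  (~b | ~n | ~s): ~b holds.
  (~b | s): ~b holds.
All clauses satisfied.

s: True; n: True; b: False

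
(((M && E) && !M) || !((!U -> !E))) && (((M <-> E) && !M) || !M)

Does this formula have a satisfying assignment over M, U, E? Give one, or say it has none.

M: False; U: False; E: True

  ((M && E) && !M) || !((!U -> !E)) = True
    (M && E) && !M = False
      M && E = False
      !M = True
    !((!U -> !E)) = True
      !U -> !E = False
        !U = True
        !E = False
  ((M <-> E) && !M) || !M = True
    (M <-> E) && !M = False
      M <-> E = False
      !M = True
    !M = True
Both conjuncts True, so the formula holds.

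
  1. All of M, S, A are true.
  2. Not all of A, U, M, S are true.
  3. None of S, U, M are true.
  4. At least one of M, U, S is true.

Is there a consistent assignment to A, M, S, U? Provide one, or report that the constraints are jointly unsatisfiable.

Case M = True:
  Constraint (3) is violated (M=T) — contradiction.
Case M = False:
  Constraint (1) is violated (M=F) — contradiction.
Both cases fail — unsatisfiable.

No satisfying assignment exists.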